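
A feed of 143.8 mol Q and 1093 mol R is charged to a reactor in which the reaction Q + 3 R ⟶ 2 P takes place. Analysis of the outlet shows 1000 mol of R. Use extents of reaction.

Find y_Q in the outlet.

0.096

For R: n = n₀ − 3ξ → 1000 = 1093 − 3ξ, giving ξ = 31 mol.
Outlet amounts (n = n₀ + ν ξ):
  Q: 143.8 − 1(31) = 112.8
  R: 1093 − 3(31) = 1000
  P: 0 + 2(31) = 62
Total out = 1175 mol; y_Q = 112.8 / 1175 = 0.09602.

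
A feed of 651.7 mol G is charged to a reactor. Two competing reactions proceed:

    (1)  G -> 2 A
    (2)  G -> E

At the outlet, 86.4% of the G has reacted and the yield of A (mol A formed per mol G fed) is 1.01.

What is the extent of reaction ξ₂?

Yield of A: 2ξ₁ / 651.7 = 1.01 → ξ₁ = 329.1 mol.
Conversion of G: 1ξ₁ + 1ξ₂ = 0.864 × 651.7 = 563.1 → ξ₂ = 234 mol.
Outlet amounts (n = n₀ + Σ ν·ξ):
  G: 651.7 − 1(329.1) − 1(234) = 88.63
  A: 0 + 2(329.1) = 658.2
  E: 0 + 1(234) = 234

ξ₂ = 234 mol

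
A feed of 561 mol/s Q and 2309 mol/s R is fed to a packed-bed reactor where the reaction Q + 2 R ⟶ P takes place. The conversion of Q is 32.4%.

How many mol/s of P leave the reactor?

182 mol/s

Q reacted = 0.324 × 561 = 181.8 mol/s; ν_Q = −1, so ξ = 181.8/1 = 181.8 mol/s.
Outlet amounts (n = n₀ + ν ξ):
  Q: 561 − 1(181.8) = 379.2
  R: 2309 − 2(181.8) = 1945
  P: 0 + 1(181.8) = 181.8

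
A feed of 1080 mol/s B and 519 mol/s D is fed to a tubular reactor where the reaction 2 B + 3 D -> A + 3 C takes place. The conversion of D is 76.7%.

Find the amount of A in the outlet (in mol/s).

D reacted = 0.767 × 519 = 398.1 mol/s; ν_D = −3, so ξ = 398.1/3 = 132.7 mol/s.
Outlet amounts (n = n₀ + ν ξ):
  B: 1080 − 2(132.7) = 814.6
  D: 519 − 3(132.7) = 120.9
  A: 0 + 1(132.7) = 132.7
  C: 0 + 3(132.7) = 398.1

133 mol/s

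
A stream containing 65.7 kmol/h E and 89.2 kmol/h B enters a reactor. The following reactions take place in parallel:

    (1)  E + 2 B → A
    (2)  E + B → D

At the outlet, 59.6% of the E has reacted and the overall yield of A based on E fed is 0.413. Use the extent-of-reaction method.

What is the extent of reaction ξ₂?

Yield of A: 1ξ₁ / 65.7 = 0.413 → ξ₁ = 27.13 kmol/h.
Conversion of E: 1ξ₁ + 1ξ₂ = 0.596 × 65.7 = 39.16 → ξ₂ = 12.02 kmol/h.
Outlet amounts (n = n₀ + Σ ν·ξ):
  E: 65.7 − 1(27.13) − 1(12.02) = 26.54
  B: 89.2 − 2(27.13) − 1(12.02) = 22.91
  A: 0 + 1(27.13) = 27.13
  D: 0 + 1(12.02) = 12.02

ξ₂ = 12 kmol/h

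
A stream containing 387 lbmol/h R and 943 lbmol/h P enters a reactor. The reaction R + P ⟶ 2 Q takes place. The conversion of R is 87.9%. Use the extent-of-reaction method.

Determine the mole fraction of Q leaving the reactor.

R reacted = 0.879 × 387 = 340.2 lbmol/h; ν_R = −1, so ξ = 340.2/1 = 340.2 lbmol/h.
Outlet amounts (n = n₀ + ν ξ):
  R: 387 − 1(340.2) = 46.83
  P: 943 − 1(340.2) = 602.8
  Q: 0 + 2(340.2) = 680.3
Total out = 1330 lbmol/h; y_Q = 680.3 / 1330 = 0.5115.

0.512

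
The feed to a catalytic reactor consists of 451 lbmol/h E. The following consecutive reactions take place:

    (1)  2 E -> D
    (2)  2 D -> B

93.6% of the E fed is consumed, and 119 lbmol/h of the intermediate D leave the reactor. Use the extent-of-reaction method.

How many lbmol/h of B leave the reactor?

46 lbmol/h

Conversion of E: E consumed = 2ξ₁ = 0.936 × 451 → ξ₁ = 211.1 lbmol/h.
D balance: n_D = 0 + 1ξ₁ − 2ξ₂ = 119 → ξ₂ = (1·211.1 − 119)/2 = 46.03 lbmol/h.
Outlet amounts (n = n₀ + Σ ν·ξ):
  E: 451 − 2(211.1) = 28.86
  D: 0 + 1(211.1) − 2(46.03) = 119
  B: 0 + 1(46.03) = 46.03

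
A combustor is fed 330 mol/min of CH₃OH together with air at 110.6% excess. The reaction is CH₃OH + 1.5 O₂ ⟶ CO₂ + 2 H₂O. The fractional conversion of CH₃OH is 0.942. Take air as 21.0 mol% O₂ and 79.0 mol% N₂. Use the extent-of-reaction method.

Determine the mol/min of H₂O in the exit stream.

622 mol/min

Stoichiometric O₂ = 1.5 × 330 = 495 mol/min; O₂ fed = 495 × 2.106 = 1042 mol/min.
N₂ fed = 1042 × 79/21 = 3922 mol/min.
Fuel reacted = 0.942 × 330 → ξ = 310.9 mol/min.
Outlet (n = n₀ + ν ξ):
  CH₃OH: 330 − 1(310.9) = 19.14
  O₂: 1042 − 1.5(310.9) = 576.2
  N₂: 3922 (inert)
  CO₂: 0 + 1(310.9) = 310.9
  H₂O: 0 + 2(310.9) = 621.7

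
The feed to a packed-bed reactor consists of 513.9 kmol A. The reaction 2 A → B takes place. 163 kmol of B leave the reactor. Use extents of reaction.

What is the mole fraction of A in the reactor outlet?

For B: n = n₀ + 1ξ → 163 = 0 + 1ξ, giving ξ = 163 kmol.
Outlet amounts (n = n₀ + ν ξ):
  A: 513.9 − 2(163) = 187.9
  B: 0 + 1(163) = 163
Total out = 350.9 kmol; y_A = 187.9 / 350.9 = 0.5355.

0.535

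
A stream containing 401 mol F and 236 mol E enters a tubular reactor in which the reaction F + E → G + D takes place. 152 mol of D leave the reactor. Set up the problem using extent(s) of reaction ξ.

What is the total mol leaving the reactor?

637 mol

For D: n = n₀ + 1ξ → 152 = 0 + 1ξ, giving ξ = 152 mol.
Outlet amounts (n = n₀ + ν ξ):
  F: 401 − 1(152) = 249
  E: 236 − 1(152) = 84
  G: 0 + 1(152) = 152
  D: 0 + 1(152) = 152
Total out = 249 + 84 + 152 + 152 = 637 mol.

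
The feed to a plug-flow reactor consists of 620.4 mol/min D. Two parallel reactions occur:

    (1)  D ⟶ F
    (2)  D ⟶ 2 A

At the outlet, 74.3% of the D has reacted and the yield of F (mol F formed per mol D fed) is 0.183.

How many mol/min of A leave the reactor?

Yield of F: 1ξ₁ / 620.4 = 0.183 → ξ₁ = 113.5 mol/min.
Conversion of D: 1ξ₁ + 1ξ₂ = 0.743 × 620.4 = 461 → ξ₂ = 347.4 mol/min.
Outlet amounts (n = n₀ + Σ ν·ξ):
  D: 620.4 − 1(113.5) − 1(347.4) = 159.4
  F: 0 + 1(113.5) = 113.5
  A: 0 + 2(347.4) = 694.8

695 mol/min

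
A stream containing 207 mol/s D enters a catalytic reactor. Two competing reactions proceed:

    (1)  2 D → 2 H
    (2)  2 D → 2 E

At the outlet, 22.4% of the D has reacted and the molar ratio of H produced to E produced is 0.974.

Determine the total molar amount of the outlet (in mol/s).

207 mol/s

Conversion of D: D consumed = 0.224 × 207 = 46.37 mol/s = 2ξ₁ + 2ξ₂.
Selectivity: 2ξ₁ / (2ξ₂) = 0.974 → ξ₁ = 0.974 ξ₂.
Substitute: (2·0.974 + 2) ξ₂ = 46.37 → ξ₂ = 11.74 mol/s, ξ₁ = 11.44 mol/s.
Outlet amounts (n = n₀ + Σ ν·ξ):
  D: 207 − 2(11.44) − 2(11.74) = 160.6
  H: 0 + 2(11.44) = 22.88
  E: 0 + 2(11.74) = 23.49
Total out = 160.6 + 22.88 + 23.49 = 207 mol/s.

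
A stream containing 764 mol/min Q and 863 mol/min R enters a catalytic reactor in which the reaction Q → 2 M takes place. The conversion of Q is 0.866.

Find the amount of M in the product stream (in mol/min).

Q reacted = 0.866 × 764 = 661.6 mol/min; ν_Q = −1, so ξ = 661.6/1 = 661.6 mol/min.
Outlet amounts (n = n₀ + ν ξ):
  Q: 764 − 1(661.6) = 102.4
  M: 0 + 2(661.6) = 1323
  R: 863 (inert)

1320 mol/min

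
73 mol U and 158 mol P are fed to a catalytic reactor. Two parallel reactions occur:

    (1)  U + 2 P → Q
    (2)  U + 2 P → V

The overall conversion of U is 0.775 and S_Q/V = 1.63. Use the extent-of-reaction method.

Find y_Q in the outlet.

Conversion of U: U consumed = 0.775 × 73 = 56.58 mol = 1ξ₁ + 1ξ₂.
Selectivity: 1ξ₁ / (1ξ₂) = 1.63 → ξ₁ = 1.63 ξ₂.
Substitute: (1·1.63 + 1) ξ₂ = 56.58 → ξ₂ = 21.51 mol, ξ₁ = 35.06 mol.
Outlet amounts (n = n₀ + Σ ν·ξ):
  U: 73 − 1(35.06) − 1(21.51) = 16.42
  P: 158 − 2(35.06) − 2(21.51) = 44.85
  Q: 0 + 1(35.06) = 35.06
  V: 0 + 1(21.51) = 21.51
Total out = 117.8 mol; y_Q = 35.06 / 117.8 = 0.2975.

0.298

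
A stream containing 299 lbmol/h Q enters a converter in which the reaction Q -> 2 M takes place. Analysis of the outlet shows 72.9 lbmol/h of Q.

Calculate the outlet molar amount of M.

For Q: n = n₀ − 1ξ → 72.9 = 299 − 1ξ, giving ξ = 226.1 lbmol/h.
Outlet amounts (n = n₀ + ν ξ):
  Q: 299 − 1(226.1) = 72.9
  M: 0 + 2(226.1) = 452.2

452 lbmol/h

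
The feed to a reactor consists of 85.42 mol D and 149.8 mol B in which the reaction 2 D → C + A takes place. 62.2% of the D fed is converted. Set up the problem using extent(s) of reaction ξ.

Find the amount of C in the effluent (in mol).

26.6 mol

D reacted = 0.622 × 85.42 = 53.13 mol; ν_D = −2, so ξ = 53.13/2 = 26.57 mol.
Outlet amounts (n = n₀ + ν ξ):
  D: 85.42 − 2(26.57) = 32.29
  C: 0 + 1(26.57) = 26.57
  A: 0 + 1(26.57) = 26.57
  B: 149.8 (inert)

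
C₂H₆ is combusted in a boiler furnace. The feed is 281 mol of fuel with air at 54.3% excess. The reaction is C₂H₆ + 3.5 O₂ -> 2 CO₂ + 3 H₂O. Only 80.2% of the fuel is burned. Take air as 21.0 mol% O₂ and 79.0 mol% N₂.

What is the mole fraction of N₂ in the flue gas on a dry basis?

Stoichiometric O₂ = 3.5 × 281 = 983.5 mol; O₂ fed = 983.5 × 1.543 = 1518 mol.
N₂ fed = 1518 × 79/21 = 5709 mol.
Fuel reacted = 0.802 × 281 → ξ = 225.4 mol.
Outlet (n = n₀ + ν ξ):
  C₂H₆: 281 − 1(225.4) = 55.64
  O₂: 1518 − 3.5(225.4) = 728.8
  N₂: 5709 (inert)
  CO₂: 0 + 2(225.4) = 450.7
  H₂O: 0 + 3(225.4) = 676.1
Dry total = 6944 mol; y_N₂ (dry) = 5709 / 6944 = 0.8221.

0.822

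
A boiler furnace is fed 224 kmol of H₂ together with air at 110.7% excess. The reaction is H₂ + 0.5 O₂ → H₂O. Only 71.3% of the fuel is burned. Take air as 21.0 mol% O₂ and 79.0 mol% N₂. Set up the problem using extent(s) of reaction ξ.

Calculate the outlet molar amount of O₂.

Stoichiometric O₂ = 0.5 × 224 = 112 kmol; O₂ fed = 112 × 2.107 = 236 kmol.
N₂ fed = 236 × 79/21 = 887.7 kmol.
Fuel reacted = 0.713 × 224 → ξ = 159.7 kmol.
Outlet (n = n₀ + ν ξ):
  H₂: 224 − 1(159.7) = 64.29
  O₂: 236 − 0.5(159.7) = 156.1
  N₂: 887.7 (inert)
  H₂O: 0 + 1(159.7) = 159.7

156 kmol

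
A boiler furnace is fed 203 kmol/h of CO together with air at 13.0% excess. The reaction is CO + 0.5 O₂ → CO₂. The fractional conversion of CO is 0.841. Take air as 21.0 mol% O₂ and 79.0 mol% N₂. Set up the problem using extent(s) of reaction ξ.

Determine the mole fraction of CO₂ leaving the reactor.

Stoichiometric O₂ = 0.5 × 203 = 101.5 kmol/h; O₂ fed = 101.5 × 1.130 = 114.7 kmol/h.
N₂ fed = 114.7 × 79/21 = 431.5 kmol/h.
Fuel reacted = 0.841 × 203 → ξ = 170.7 kmol/h.
Outlet (n = n₀ + ν ξ):
  CO: 203 − 1(170.7) = 32.28
  O₂: 114.7 − 0.5(170.7) = 29.33
  N₂: 431.5 (inert)
  CO₂: 0 + 1(170.7) = 170.7
Total out = 663.8 kmol/h; y_CO₂ = 170.7 / 663.8 = 0.2572.

0.257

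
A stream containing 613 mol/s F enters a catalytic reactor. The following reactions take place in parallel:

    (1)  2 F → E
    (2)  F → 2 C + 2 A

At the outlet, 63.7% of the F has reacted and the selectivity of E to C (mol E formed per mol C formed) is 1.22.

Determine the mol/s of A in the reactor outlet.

133 mol/s

Conversion of F: F consumed = 0.637 × 613 = 390.5 mol/s = 2ξ₁ + 1ξ₂.
Selectivity: 1ξ₁ / (2ξ₂) = 1.22 → ξ₁ = 2.44 ξ₂.
Substitute: (2·2.44 + 1) ξ₂ = 390.5 → ξ₂ = 66.41 mol/s, ξ₁ = 162 mol/s.
Outlet amounts (n = n₀ + Σ ν·ξ):
  F: 613 − 2(162) − 1(66.41) = 222.5
  E: 0 + 1(162) = 162
  C: 0 + 2(66.41) = 132.8
  A: 0 + 2(66.41) = 132.8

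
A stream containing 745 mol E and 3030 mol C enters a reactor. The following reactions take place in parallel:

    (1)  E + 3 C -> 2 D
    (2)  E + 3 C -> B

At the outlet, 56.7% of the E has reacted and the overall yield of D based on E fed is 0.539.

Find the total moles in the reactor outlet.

2710 mol

Yield of D: 2ξ₁ / 745 = 0.539 → ξ₁ = 200.8 mol.
Conversion of E: 1ξ₁ + 1ξ₂ = 0.567 × 745 = 422.4 → ξ₂ = 221.6 mol.
Outlet amounts (n = n₀ + Σ ν·ξ):
  E: 745 − 1(200.8) − 1(221.6) = 322.6
  C: 3030 − 3(200.8) − 3(221.6) = 1763
  D: 0 + 2(200.8) = 401.6
  B: 0 + 1(221.6) = 221.6
Total out = 322.6 + 1763 + 401.6 + 221.6 = 2709 mol.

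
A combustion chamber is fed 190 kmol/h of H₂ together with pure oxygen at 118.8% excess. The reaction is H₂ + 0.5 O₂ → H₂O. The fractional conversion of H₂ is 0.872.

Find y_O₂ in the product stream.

0.397

Stoichiometric O₂ = 0.5 × 190 = 95 kmol/h; O₂ fed = 95 × 2.188 = 207.9 kmol/h.
Fuel reacted = 0.872 × 190 → ξ = 165.7 kmol/h.
Outlet (n = n₀ + ν ξ):
  H₂: 190 − 1(165.7) = 24.32
  O₂: 207.9 − 0.5(165.7) = 125
  H₂O: 0 + 1(165.7) = 165.7
Total out = 315 kmol/h; y_O₂ = 125 / 315 = 0.3969.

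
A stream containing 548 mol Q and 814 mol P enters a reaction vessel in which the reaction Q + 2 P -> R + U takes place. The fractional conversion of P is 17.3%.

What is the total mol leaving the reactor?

P reacted = 0.173 × 814 = 140.8 mol; ν_P = −2, so ξ = 140.8/2 = 70.41 mol.
Outlet amounts (n = n₀ + ν ξ):
  Q: 548 − 1(70.41) = 477.6
  P: 814 − 2(70.41) = 673.2
  R: 0 + 1(70.41) = 70.41
  U: 0 + 1(70.41) = 70.41
Total out = 477.6 + 673.2 + 70.41 + 70.41 = 1292 mol.

1290 mol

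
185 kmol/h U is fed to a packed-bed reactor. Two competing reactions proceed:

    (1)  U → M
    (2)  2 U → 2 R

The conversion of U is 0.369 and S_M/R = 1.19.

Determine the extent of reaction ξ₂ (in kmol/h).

Conversion of U: U consumed = 0.369 × 185 = 68.27 kmol/h = 1ξ₁ + 2ξ₂.
Selectivity: 1ξ₁ / (2ξ₂) = 1.19 → ξ₁ = 2.38 ξ₂.
Substitute: (1·2.38 + 2) ξ₂ = 68.27 → ξ₂ = 15.59 kmol/h, ξ₁ = 37.09 kmol/h.
Outlet amounts (n = n₀ + Σ ν·ξ):
  U: 185 − 1(37.09) − 2(15.59) = 116.7
  M: 0 + 1(37.09) = 37.09
  R: 0 + 2(15.59) = 31.17

ξ₂ = 15.6 kmol/h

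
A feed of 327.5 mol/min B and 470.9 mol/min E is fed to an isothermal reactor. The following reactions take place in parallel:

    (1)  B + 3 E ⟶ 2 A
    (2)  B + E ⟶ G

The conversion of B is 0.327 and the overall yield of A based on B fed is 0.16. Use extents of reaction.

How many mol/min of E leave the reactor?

311 mol/min

Yield of A: 2ξ₁ / 327.5 = 0.16 → ξ₁ = 26.2 mol/min.
Conversion of B: 1ξ₁ + 1ξ₂ = 0.327 × 327.5 = 107.1 → ξ₂ = 80.89 mol/min.
Outlet amounts (n = n₀ + Σ ν·ξ):
  B: 327.5 − 1(26.2) − 1(80.89) = 220.4
  E: 470.9 − 3(26.2) − 1(80.89) = 311.4
  A: 0 + 2(26.2) = 52.4
  G: 0 + 1(80.89) = 80.89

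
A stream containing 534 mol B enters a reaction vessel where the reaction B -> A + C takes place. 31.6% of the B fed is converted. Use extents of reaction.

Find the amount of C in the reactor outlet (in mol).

B reacted = 0.316 × 534 = 168.7 mol; ν_B = −1, so ξ = 168.7/1 = 168.7 mol.
Outlet amounts (n = n₀ + ν ξ):
  B: 534 − 1(168.7) = 365.3
  A: 0 + 1(168.7) = 168.7
  C: 0 + 1(168.7) = 168.7

169 mol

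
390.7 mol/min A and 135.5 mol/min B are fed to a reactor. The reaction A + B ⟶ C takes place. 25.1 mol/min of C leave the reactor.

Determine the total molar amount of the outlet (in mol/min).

For C: n = n₀ + 1ξ → 25.1 = 0 + 1ξ, giving ξ = 25.1 mol/min.
Outlet amounts (n = n₀ + ν ξ):
  A: 390.7 − 1(25.1) = 365.6
  B: 135.5 − 1(25.1) = 110.4
  C: 0 + 1(25.1) = 25.1
Total out = 365.6 + 110.4 + 25.1 = 501.1 mol/min.

501 mol/min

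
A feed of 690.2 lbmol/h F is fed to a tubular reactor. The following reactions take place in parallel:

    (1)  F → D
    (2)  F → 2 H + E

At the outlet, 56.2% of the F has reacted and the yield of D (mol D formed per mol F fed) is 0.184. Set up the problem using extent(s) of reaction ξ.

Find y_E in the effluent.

0.215

Yield of D: 1ξ₁ / 690.2 = 0.184 → ξ₁ = 127 lbmol/h.
Conversion of F: 1ξ₁ + 1ξ₂ = 0.562 × 690.2 = 387.9 → ξ₂ = 260.9 lbmol/h.
Outlet amounts (n = n₀ + Σ ν·ξ):
  F: 690.2 − 1(127) − 1(260.9) = 302.3
  D: 0 + 1(127) = 127
  H: 0 + 2(260.9) = 521.8
  E: 0 + 1(260.9) = 260.9
Total out = 1212 lbmol/h; y_E = 260.9 / 1212 = 0.2153.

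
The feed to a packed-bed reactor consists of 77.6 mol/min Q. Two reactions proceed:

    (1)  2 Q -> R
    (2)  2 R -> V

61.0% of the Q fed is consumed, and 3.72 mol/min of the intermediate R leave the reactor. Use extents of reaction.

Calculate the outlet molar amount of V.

9.97 mol/min

Conversion of Q: Q consumed = 2ξ₁ = 0.61 × 77.6 → ξ₁ = 23.67 mol/min.
R balance: n_R = 0 + 1ξ₁ − 2ξ₂ = 3.72 → ξ₂ = (1·23.67 − 3.72)/2 = 9.974 mol/min.
Outlet amounts (n = n₀ + Σ ν·ξ):
  Q: 77.6 − 2(23.67) = 30.26
  R: 0 + 1(23.67) − 2(9.974) = 3.72
  V: 0 + 1(9.974) = 9.974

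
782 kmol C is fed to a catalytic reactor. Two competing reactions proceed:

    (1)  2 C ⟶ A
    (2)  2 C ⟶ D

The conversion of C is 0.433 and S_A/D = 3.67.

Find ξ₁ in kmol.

Conversion of C: C consumed = 0.433 × 782 = 338.6 kmol = 2ξ₁ + 2ξ₂.
Selectivity: 1ξ₁ / (1ξ₂) = 3.67 → ξ₁ = 3.67 ξ₂.
Substitute: (2·3.67 + 2) ξ₂ = 338.6 → ξ₂ = 36.25 kmol, ξ₁ = 133 kmol.
Outlet amounts (n = n₀ + Σ ν·ξ):
  C: 782 − 2(133) − 2(36.25) = 443.4
  A: 0 + 1(133) = 133
  D: 0 + 1(36.25) = 36.25

ξ₁ = 133 kmol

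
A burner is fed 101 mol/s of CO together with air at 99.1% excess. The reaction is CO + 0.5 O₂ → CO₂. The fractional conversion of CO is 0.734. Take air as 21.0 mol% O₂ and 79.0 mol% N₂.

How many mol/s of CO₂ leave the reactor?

Stoichiometric O₂ = 0.5 × 101 = 50.5 mol/s; O₂ fed = 50.5 × 1.991 = 100.5 mol/s.
N₂ fed = 100.5 × 79/21 = 378.2 mol/s.
Fuel reacted = 0.734 × 101 → ξ = 74.13 mol/s.
Outlet (n = n₀ + ν ξ):
  CO: 101 − 1(74.13) = 26.87
  O₂: 100.5 − 0.5(74.13) = 63.48
  N₂: 378.2 (inert)
  CO₂: 0 + 1(74.13) = 74.13

74.1 mol/s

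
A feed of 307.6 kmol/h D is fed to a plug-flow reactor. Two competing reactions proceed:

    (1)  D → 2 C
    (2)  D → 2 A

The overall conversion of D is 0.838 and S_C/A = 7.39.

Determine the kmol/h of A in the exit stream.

Conversion of D: D consumed = 0.838 × 307.6 = 257.8 kmol/h = 1ξ₁ + 1ξ₂.
Selectivity: 2ξ₁ / (2ξ₂) = 7.39 → ξ₁ = 7.39 ξ₂.
Substitute: (1·7.39 + 1) ξ₂ = 257.8 → ξ₂ = 30.72 kmol/h, ξ₁ = 227 kmol/h.
Outlet amounts (n = n₀ + Σ ν·ξ):
  D: 307.6 − 1(227) − 1(30.72) = 49.83
  C: 0 + 2(227) = 454.1
  A: 0 + 2(30.72) = 61.45

61.4 kmol/h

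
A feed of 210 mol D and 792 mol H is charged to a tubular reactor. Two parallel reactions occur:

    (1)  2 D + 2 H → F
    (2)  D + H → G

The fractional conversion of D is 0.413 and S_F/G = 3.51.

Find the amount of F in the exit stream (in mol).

38 mol

Conversion of D: D consumed = 0.413 × 210 = 86.73 mol = 2ξ₁ + 1ξ₂.
Selectivity: 1ξ₁ / (1ξ₂) = 3.51 → ξ₁ = 3.51 ξ₂.
Substitute: (2·3.51 + 1) ξ₂ = 86.73 → ξ₂ = 10.81 mol, ξ₁ = 37.96 mol.
Outlet amounts (n = n₀ + Σ ν·ξ):
  D: 210 − 2(37.96) − 1(10.81) = 123.3
  H: 792 − 2(37.96) − 1(10.81) = 705.3
  F: 0 + 1(37.96) = 37.96
  G: 0 + 1(10.81) = 10.81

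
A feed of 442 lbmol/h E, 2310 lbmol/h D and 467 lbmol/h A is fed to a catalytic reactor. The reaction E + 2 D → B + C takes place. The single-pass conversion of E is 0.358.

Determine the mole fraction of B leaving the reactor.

E reacted = 0.358 × 442 = 158.2 lbmol/h; ν_E = −1, so ξ = 158.2/1 = 158.2 lbmol/h.
Outlet amounts (n = n₀ + ν ξ):
  E: 442 − 1(158.2) = 283.8
  D: 2310 − 2(158.2) = 1994
  B: 0 + 1(158.2) = 158.2
  C: 0 + 1(158.2) = 158.2
  A: 467 (inert)
Total out = 3061 lbmol/h; y_B = 158.2 / 3061 = 0.0517.

0.0517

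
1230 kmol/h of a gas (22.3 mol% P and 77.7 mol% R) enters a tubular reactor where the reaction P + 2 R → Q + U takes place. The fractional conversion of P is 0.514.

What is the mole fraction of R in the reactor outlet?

P reacted = 0.514 × 274.3 = 141 kmol/h; ν_P = −1, so ξ = 141/1 = 141 kmol/h.
Outlet amounts (n = n₀ + ν ξ):
  P: 274.3 − 1(141) = 133.3
  R: 955.7 − 2(141) = 673.7
  Q: 0 + 1(141) = 141
  U: 0 + 1(141) = 141
Total out = 1089 kmol/h; y_R = 673.7 / 1089 = 0.6187.

0.619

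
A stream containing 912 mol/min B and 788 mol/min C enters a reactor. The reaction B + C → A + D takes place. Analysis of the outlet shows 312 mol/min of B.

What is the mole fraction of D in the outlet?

For B: n = n₀ − 1ξ → 312 = 912 − 1ξ, giving ξ = 600 mol/min.
Outlet amounts (n = n₀ + ν ξ):
  B: 912 − 1(600) = 312
  C: 788 − 1(600) = 188
  A: 0 + 1(600) = 600
  D: 0 + 1(600) = 600
Total out = 1700 mol/min; y_D = 600 / 1700 = 0.3529.

0.353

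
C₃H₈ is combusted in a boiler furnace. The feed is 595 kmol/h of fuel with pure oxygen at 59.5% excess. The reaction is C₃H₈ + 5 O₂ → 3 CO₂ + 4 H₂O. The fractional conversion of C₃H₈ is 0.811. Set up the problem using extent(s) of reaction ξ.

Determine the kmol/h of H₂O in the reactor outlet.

Stoichiometric O₂ = 5 × 595 = 2975 kmol/h; O₂ fed = 2975 × 1.595 = 4745 kmol/h.
Fuel reacted = 0.811 × 595 → ξ = 482.5 kmol/h.
Outlet (n = n₀ + ν ξ):
  C₃H₈: 595 − 1(482.5) = 112.5
  O₂: 4745 − 5(482.5) = 2332
  CO₂: 0 + 3(482.5) = 1448
  H₂O: 0 + 4(482.5) = 1930

1930 kmol/h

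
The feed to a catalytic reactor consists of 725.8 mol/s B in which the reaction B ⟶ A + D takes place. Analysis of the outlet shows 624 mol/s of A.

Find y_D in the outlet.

For A: n = n₀ + 1ξ → 624 = 0 + 1ξ, giving ξ = 624 mol/s.
Outlet amounts (n = n₀ + ν ξ):
  B: 725.8 − 1(624) = 101.8
  A: 0 + 1(624) = 624
  D: 0 + 1(624) = 624
Total out = 1350 mol/s; y_D = 624 / 1350 = 0.4623.

0.462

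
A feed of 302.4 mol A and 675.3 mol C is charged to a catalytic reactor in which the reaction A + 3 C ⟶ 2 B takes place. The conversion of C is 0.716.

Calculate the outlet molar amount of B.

C reacted = 0.716 × 675.3 = 483.5 mol; ν_C = −3, so ξ = 483.5/3 = 161.2 mol.
Outlet amounts (n = n₀ + ν ξ):
  A: 302.4 − 1(161.2) = 141.2
  C: 675.3 − 3(161.2) = 191.8
  B: 0 + 2(161.2) = 322.3

322 mol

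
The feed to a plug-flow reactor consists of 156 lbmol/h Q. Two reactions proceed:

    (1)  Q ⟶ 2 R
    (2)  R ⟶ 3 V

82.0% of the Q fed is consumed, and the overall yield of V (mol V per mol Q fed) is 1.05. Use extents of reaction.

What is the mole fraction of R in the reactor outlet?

0.512

Conversion of Q: Q consumed = 1ξ₁ = 0.82 × 156 → ξ₁ = 127.9 lbmol/h.
Yield of V: 3ξ₂ / 156 = 1.05 → ξ₂ = 54.6 lbmol/h.
Outlet amounts (n = n₀ + Σ ν·ξ):
  Q: 156 − 1(127.9) = 28.08
  R: 0 + 2(127.9) − 1(54.6) = 201.2
  V: 0 + 3(54.6) = 163.8
Total out = 393.1 lbmol/h; y_R = 201.2 / 393.1 = 0.5119.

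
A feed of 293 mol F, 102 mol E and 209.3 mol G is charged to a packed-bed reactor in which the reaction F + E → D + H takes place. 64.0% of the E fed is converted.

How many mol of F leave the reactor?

228 mol

E reacted = 0.64 × 102 = 65.28 mol; ν_E = −1, so ξ = 65.28/1 = 65.28 mol.
Outlet amounts (n = n₀ + ν ξ):
  F: 293 − 1(65.28) = 227.7
  E: 102 − 1(65.28) = 36.72
  D: 0 + 1(65.28) = 65.28
  H: 0 + 1(65.28) = 65.28
  G: 209.3 (inert)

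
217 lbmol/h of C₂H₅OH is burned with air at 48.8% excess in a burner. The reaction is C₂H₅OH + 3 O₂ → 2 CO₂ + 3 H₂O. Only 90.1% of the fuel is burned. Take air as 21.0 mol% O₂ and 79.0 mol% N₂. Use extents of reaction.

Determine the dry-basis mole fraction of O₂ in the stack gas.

Stoichiometric O₂ = 3 × 217 = 651 lbmol/h; O₂ fed = 651 × 1.488 = 968.7 lbmol/h.
N₂ fed = 968.7 × 79/21 = 3644 lbmol/h.
Fuel reacted = 0.901 × 217 → ξ = 195.5 lbmol/h.
Outlet (n = n₀ + ν ξ):
  C₂H₅OH: 217 − 1(195.5) = 21.48
  O₂: 968.7 − 3(195.5) = 382.1
  N₂: 3644 (inert)
  CO₂: 0 + 2(195.5) = 391
  H₂O: 0 + 3(195.5) = 586.6
Dry total = 4439 lbmol/h; y_O₂ (dry) = 382.1 / 4439 = 0.08609.

0.0861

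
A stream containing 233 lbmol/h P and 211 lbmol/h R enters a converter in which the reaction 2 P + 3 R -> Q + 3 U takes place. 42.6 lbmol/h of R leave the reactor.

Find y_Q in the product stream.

0.145

For R: n = n₀ − 3ξ → 42.6 = 211 − 3ξ, giving ξ = 56.13 lbmol/h.
Outlet amounts (n = n₀ + ν ξ):
  P: 233 − 2(56.13) = 120.7
  R: 211 − 3(56.13) = 42.6
  Q: 0 + 1(56.13) = 56.13
  U: 0 + 3(56.13) = 168.4
Total out = 387.9 lbmol/h; y_Q = 56.13 / 387.9 = 0.1447.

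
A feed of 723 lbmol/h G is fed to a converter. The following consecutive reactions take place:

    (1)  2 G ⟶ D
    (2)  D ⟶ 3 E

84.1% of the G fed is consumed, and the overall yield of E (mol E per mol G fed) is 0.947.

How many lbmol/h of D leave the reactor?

75.8 lbmol/h

Conversion of G: G consumed = 2ξ₁ = 0.841 × 723 → ξ₁ = 304 lbmol/h.
Yield of E: 3ξ₂ / 723 = 0.947 → ξ₂ = 228.2 lbmol/h.
Outlet amounts (n = n₀ + Σ ν·ξ):
  G: 723 − 2(304) = 115
  D: 0 + 1(304) − 1(228.2) = 75.79
  E: 0 + 3(228.2) = 684.7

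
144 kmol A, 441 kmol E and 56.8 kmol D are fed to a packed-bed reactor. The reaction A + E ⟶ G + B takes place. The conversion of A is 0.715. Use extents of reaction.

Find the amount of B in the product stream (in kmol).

A reacted = 0.715 × 144 = 103 kmol; ν_A = −1, so ξ = 103/1 = 103 kmol.
Outlet amounts (n = n₀ + ν ξ):
  A: 144 − 1(103) = 41.04
  E: 441 − 1(103) = 338
  G: 0 + 1(103) = 103
  B: 0 + 1(103) = 103
  D: 56.8 (inert)

103 kmol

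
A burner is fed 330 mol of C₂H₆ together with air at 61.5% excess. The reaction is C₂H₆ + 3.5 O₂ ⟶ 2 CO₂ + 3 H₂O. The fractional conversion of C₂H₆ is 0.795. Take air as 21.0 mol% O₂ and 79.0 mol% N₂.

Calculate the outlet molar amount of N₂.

Stoichiometric O₂ = 3.5 × 330 = 1155 mol; O₂ fed = 1155 × 1.615 = 1865 mol.
N₂ fed = 1865 × 79/21 = 7017 mol.
Fuel reacted = 0.795 × 330 → ξ = 262.4 mol.
Outlet (n = n₀ + ν ξ):
  C₂H₆: 330 − 1(262.4) = 67.65
  O₂: 1865 − 3.5(262.4) = 947.1
  N₂: 7017 (inert)
  CO₂: 0 + 2(262.4) = 524.7
  H₂O: 0 + 3(262.4) = 787.1

7020 mol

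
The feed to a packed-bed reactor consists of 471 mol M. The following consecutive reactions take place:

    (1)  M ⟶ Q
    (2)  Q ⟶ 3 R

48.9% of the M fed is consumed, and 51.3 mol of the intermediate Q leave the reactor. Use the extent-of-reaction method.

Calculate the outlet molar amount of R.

537 mol

Conversion of M: M consumed = 1ξ₁ = 0.489 × 471 → ξ₁ = 230.3 mol.
Q balance: n_Q = 0 + 1ξ₁ − 1ξ₂ = 51.3 → ξ₂ = (1·230.3 − 51.3)/1 = 179 mol.
Outlet amounts (n = n₀ + Σ ν·ξ):
  M: 471 − 1(230.3) = 240.7
  Q: 0 + 1(230.3) − 1(179) = 51.3
  R: 0 + 3(179) = 537.1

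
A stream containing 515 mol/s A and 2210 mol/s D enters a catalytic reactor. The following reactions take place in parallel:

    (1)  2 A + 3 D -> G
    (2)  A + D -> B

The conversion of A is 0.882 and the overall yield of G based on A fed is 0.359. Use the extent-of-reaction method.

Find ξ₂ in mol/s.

ξ₂ = 84.5 mol/s

Yield of G: 1ξ₁ / 515 = 0.359 → ξ₁ = 184.9 mol/s.
Conversion of A: 2ξ₁ + 1ξ₂ = 0.882 × 515 = 454.2 → ξ₂ = 84.46 mol/s.
Outlet amounts (n = n₀ + Σ ν·ξ):
  A: 515 − 2(184.9) − 1(84.46) = 60.77
  D: 2210 − 3(184.9) − 1(84.46) = 1571
  G: 0 + 1(184.9) = 184.9
  B: 0 + 1(84.46) = 84.46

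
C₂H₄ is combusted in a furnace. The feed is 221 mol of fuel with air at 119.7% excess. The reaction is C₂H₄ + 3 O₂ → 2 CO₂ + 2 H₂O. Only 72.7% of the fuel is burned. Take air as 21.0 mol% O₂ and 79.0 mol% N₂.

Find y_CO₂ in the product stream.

Stoichiometric O₂ = 3 × 221 = 663 mol; O₂ fed = 663 × 2.197 = 1457 mol.
N₂ fed = 1457 × 79/21 = 5480 mol.
Fuel reacted = 0.727 × 221 → ξ = 160.7 mol.
Outlet (n = n₀ + ν ξ):
  C₂H₄: 221 − 1(160.7) = 60.33
  O₂: 1457 − 3(160.7) = 974.6
  N₂: 5480 (inert)
  CO₂: 0 + 2(160.7) = 321.3
  H₂O: 0 + 2(160.7) = 321.3
Total out = 7157 mol; y_CO₂ = 321.3 / 7157 = 0.0449.

0.0449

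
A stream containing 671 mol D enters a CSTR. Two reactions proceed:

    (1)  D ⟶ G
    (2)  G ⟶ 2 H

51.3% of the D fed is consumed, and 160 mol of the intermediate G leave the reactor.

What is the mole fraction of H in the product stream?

Conversion of D: D consumed = 1ξ₁ = 0.513 × 671 → ξ₁ = 344.2 mol.
G balance: n_G = 0 + 1ξ₁ − 1ξ₂ = 160 → ξ₂ = (1·344.2 − 160)/1 = 184.2 mol.
Outlet amounts (n = n₀ + Σ ν·ξ):
  D: 671 − 1(344.2) = 326.8
  G: 0 + 1(344.2) − 1(184.2) = 160
  H: 0 + 2(184.2) = 368.4
Total out = 855.2 mol; y_H = 368.4 / 855.2 = 0.4308.

0.431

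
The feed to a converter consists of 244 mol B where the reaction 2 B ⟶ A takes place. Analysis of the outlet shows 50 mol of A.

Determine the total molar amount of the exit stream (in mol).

194 mol

For A: n = n₀ + 1ξ → 50 = 0 + 1ξ, giving ξ = 50 mol.
Outlet amounts (n = n₀ + ν ξ):
  B: 244 − 2(50) = 144
  A: 0 + 1(50) = 50
Total out = 144 + 50 = 194 mol.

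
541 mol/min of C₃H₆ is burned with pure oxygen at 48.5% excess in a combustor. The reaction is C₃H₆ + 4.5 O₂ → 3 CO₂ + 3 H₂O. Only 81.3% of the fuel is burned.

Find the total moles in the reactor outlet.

Stoichiometric O₂ = 4.5 × 541 = 2434 mol/min; O₂ fed = 2434 × 1.485 = 3615 mol/min.
Fuel reacted = 0.813 × 541 → ξ = 439.8 mol/min.
Outlet (n = n₀ + ν ξ):
  C₃H₆: 541 − 1(439.8) = 101.2
  O₂: 3615 − 4.5(439.8) = 1636
  CO₂: 0 + 3(439.8) = 1319
  H₂O: 0 + 3(439.8) = 1319
Total out = 101.2 + 1636 + 1319 + 1319 = 4376 mol/min.

4380 mol/min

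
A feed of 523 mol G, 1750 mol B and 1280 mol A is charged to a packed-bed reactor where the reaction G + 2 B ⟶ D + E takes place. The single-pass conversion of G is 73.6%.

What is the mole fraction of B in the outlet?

G reacted = 0.736 × 523 = 384.9 mol; ν_G = −1, so ξ = 384.9/1 = 384.9 mol.
Outlet amounts (n = n₀ + ν ξ):
  G: 523 − 1(384.9) = 138.1
  B: 1750 − 2(384.9) = 980.1
  D: 0 + 1(384.9) = 384.9
  E: 0 + 1(384.9) = 384.9
  A: 1280 (inert)
Total out = 3168 mol; y_B = 980.1 / 3168 = 0.3094.

0.309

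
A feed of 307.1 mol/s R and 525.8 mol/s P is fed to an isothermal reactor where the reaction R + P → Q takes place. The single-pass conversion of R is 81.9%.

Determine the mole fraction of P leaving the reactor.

0.472

R reacted = 0.819 × 307.1 = 251.5 mol/s; ν_R = −1, so ξ = 251.5/1 = 251.5 mol/s.
Outlet amounts (n = n₀ + ν ξ):
  R: 307.1 − 1(251.5) = 55.59
  P: 525.8 − 1(251.5) = 274.3
  Q: 0 + 1(251.5) = 251.5
Total out = 581.4 mol/s; y_P = 274.3 / 581.4 = 0.4718.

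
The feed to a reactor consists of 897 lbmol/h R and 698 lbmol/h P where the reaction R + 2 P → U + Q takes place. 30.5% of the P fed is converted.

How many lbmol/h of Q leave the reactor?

106 lbmol/h

P reacted = 0.305 × 698 = 212.9 lbmol/h; ν_P = −2, so ξ = 212.9/2 = 106.4 lbmol/h.
Outlet amounts (n = n₀ + ν ξ):
  R: 897 − 1(106.4) = 790.6
  P: 698 − 2(106.4) = 485.1
  U: 0 + 1(106.4) = 106.4
  Q: 0 + 1(106.4) = 106.4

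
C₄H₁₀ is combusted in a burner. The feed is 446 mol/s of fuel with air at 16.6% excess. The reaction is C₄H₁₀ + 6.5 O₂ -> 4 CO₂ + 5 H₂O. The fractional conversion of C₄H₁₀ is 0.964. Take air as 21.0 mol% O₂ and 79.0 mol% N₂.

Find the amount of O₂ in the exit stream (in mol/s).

Stoichiometric O₂ = 6.5 × 446 = 2899 mol/s; O₂ fed = 2899 × 1.166 = 3380 mol/s.
N₂ fed = 3380 × 79/21 = 12720 mol/s.
Fuel reacted = 0.964 × 446 → ξ = 429.9 mol/s.
Outlet (n = n₀ + ν ξ):
  C₄H₁₀: 446 − 1(429.9) = 16.06
  O₂: 3380 − 6.5(429.9) = 585.6
  N₂: 12720 (inert)
  CO₂: 0 + 4(429.9) = 1720
  H₂O: 0 + 5(429.9) = 2150

586 mol/s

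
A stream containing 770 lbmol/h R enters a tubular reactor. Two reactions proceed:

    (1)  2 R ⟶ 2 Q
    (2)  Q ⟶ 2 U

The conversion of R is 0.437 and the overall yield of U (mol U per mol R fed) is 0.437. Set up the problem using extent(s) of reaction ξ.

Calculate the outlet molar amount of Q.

Conversion of R: R consumed = 2ξ₁ = 0.437 × 770 → ξ₁ = 168.2 lbmol/h.
Yield of U: 2ξ₂ / 770 = 0.437 → ξ₂ = 168.2 lbmol/h.
Outlet amounts (n = n₀ + Σ ν·ξ):
  R: 770 − 2(168.2) = 433.5
  Q: 0 + 2(168.2) − 1(168.2) = 168.2
  U: 0 + 2(168.2) = 336.5

168 lbmol/h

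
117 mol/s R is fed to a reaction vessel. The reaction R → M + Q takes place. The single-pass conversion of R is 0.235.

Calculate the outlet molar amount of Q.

R reacted = 0.235 × 117 = 27.49 mol/s; ν_R = −1, so ξ = 27.49/1 = 27.49 mol/s.
Outlet amounts (n = n₀ + ν ξ):
  R: 117 − 1(27.49) = 89.5
  M: 0 + 1(27.49) = 27.49
  Q: 0 + 1(27.49) = 27.49

27.5 mol/s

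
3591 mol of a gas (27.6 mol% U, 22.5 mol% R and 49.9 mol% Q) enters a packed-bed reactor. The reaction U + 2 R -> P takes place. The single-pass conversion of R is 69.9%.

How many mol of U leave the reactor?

R reacted = 0.699 × 808 = 564.8 mol; ν_R = −2, so ξ = 564.8/2 = 282.4 mol.
Outlet amounts (n = n₀ + ν ξ):
  U: 991.1 − 1(282.4) = 708.7
  R: 808 − 2(282.4) = 243.2
  P: 0 + 1(282.4) = 282.4
  Q: 1792 (inert)

709 mol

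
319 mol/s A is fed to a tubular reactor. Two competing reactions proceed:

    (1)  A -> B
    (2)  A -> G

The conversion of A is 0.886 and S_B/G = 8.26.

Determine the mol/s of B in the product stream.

252 mol/s

Conversion of A: A consumed = 0.886 × 319 = 282.6 mol/s = 1ξ₁ + 1ξ₂.
Selectivity: 1ξ₁ / (1ξ₂) = 8.26 → ξ₁ = 8.26 ξ₂.
Substitute: (1·8.26 + 1) ξ₂ = 282.6 → ξ₂ = 30.52 mol/s, ξ₁ = 252.1 mol/s.
Outlet amounts (n = n₀ + Σ ν·ξ):
  A: 319 − 1(252.1) − 1(30.52) = 36.37
  B: 0 + 1(252.1) = 252.1
  G: 0 + 1(30.52) = 30.52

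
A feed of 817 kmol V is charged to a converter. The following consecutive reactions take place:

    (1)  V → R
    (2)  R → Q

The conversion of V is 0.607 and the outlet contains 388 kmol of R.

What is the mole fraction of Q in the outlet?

0.132

Conversion of V: V consumed = 1ξ₁ = 0.607 × 817 → ξ₁ = 495.9 kmol.
R balance: n_R = 0 + 1ξ₁ − 1ξ₂ = 388 → ξ₂ = (1·495.9 − 388)/1 = 107.9 kmol.
Outlet amounts (n = n₀ + Σ ν·ξ):
  V: 817 − 1(495.9) = 321.1
  R: 0 + 1(495.9) − 1(107.9) = 388
  Q: 0 + 1(107.9) = 107.9
Total out = 817 kmol; y_Q = 107.9 / 817 = 0.1321.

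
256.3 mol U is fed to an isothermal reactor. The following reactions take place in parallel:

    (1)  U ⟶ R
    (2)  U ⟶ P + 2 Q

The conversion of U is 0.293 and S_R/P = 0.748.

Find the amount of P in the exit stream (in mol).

Conversion of U: U consumed = 0.293 × 256.3 = 75.1 mol = 1ξ₁ + 1ξ₂.
Selectivity: 1ξ₁ / (1ξ₂) = 0.748 → ξ₁ = 0.748 ξ₂.
Substitute: (1·0.748 + 1) ξ₂ = 75.1 → ξ₂ = 42.96 mol, ξ₁ = 32.13 mol.
Outlet amounts (n = n₀ + Σ ν·ξ):
  U: 256.3 − 1(32.13) − 1(42.96) = 181.2
  R: 0 + 1(32.13) = 32.13
  P: 0 + 1(42.96) = 42.96
  Q: 0 + 2(42.96) = 85.92

43 mol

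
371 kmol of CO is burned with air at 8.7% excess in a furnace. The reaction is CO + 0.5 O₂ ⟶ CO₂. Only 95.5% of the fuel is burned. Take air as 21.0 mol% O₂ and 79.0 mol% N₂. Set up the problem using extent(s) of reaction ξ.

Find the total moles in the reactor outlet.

Stoichiometric O₂ = 0.5 × 371 = 185.5 kmol; O₂ fed = 185.5 × 1.087 = 201.6 kmol.
N₂ fed = 201.6 × 79/21 = 758.5 kmol.
Fuel reacted = 0.955 × 371 → ξ = 354.3 kmol.
Outlet (n = n₀ + ν ξ):
  CO: 371 − 1(354.3) = 16.69
  O₂: 201.6 − 0.5(354.3) = 24.49
  N₂: 758.5 (inert)
  CO₂: 0 + 1(354.3) = 354.3
Total out = 16.69 + 24.49 + 758.5 + 354.3 = 1154 kmol.

1150 kmol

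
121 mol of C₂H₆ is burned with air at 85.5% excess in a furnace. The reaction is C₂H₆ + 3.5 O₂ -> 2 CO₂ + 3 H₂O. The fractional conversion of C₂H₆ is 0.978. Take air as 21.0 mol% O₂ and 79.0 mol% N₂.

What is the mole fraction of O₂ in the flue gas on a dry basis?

Stoichiometric O₂ = 3.5 × 121 = 423.5 mol; O₂ fed = 423.5 × 1.855 = 785.6 mol.
N₂ fed = 785.6 × 79/21 = 2955 mol.
Fuel reacted = 0.978 × 121 → ξ = 118.3 mol.
Outlet (n = n₀ + ν ξ):
  C₂H₆: 121 − 1(118.3) = 2.662
  O₂: 785.6 − 3.5(118.3) = 371.4
  N₂: 2955 (inert)
  CO₂: 0 + 2(118.3) = 236.7
  H₂O: 0 + 3(118.3) = 355
Dry total = 3566 mol; y_O₂ (dry) = 371.4 / 3566 = 0.1042.

0.104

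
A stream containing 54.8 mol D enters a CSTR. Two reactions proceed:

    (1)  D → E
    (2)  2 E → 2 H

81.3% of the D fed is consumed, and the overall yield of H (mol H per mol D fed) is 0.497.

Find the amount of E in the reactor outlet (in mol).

17.3 mol

Conversion of D: D consumed = 1ξ₁ = 0.813 × 54.8 → ξ₁ = 44.55 mol.
Yield of H: 2ξ₂ / 54.8 = 0.497 → ξ₂ = 13.62 mol.
Outlet amounts (n = n₀ + Σ ν·ξ):
  D: 54.8 − 1(44.55) = 10.25
  E: 0 + 1(44.55) − 2(13.62) = 17.32
  H: 0 + 2(13.62) = 27.24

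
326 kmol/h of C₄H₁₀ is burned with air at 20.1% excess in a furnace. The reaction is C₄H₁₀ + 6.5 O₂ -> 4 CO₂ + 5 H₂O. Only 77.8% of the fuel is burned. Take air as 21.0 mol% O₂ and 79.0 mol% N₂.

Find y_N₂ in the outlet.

0.746

Stoichiometric O₂ = 6.5 × 326 = 2119 kmol/h; O₂ fed = 2119 × 1.201 = 2545 kmol/h.
N₂ fed = 2545 × 79/21 = 9574 kmol/h.
Fuel reacted = 0.778 × 326 → ξ = 253.6 kmol/h.
Outlet (n = n₀ + ν ξ):
  C₄H₁₀: 326 − 1(253.6) = 72.37
  O₂: 2545 − 6.5(253.6) = 896.3
  N₂: 9574 (inert)
  CO₂: 0 + 4(253.6) = 1015
  H₂O: 0 + 5(253.6) = 1268
Total out = 12830 kmol/h; y_N₂ = 9574 / 12830 = 0.7465.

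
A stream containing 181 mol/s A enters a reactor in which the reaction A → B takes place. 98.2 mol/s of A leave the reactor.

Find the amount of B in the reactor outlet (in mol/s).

82.8 mol/s

For A: n = n₀ − 1ξ → 98.2 = 181 − 1ξ, giving ξ = 82.8 mol/s.
Outlet amounts (n = n₀ + ν ξ):
  A: 181 − 1(82.8) = 98.2
  B: 0 + 1(82.8) = 82.8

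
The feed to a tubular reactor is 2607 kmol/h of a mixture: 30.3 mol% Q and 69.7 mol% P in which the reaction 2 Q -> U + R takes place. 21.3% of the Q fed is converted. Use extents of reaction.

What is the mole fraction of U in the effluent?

0.0323

Q reacted = 0.213 × 789.9 = 168.3 kmol/h; ν_Q = −2, so ξ = 168.3/2 = 84.13 kmol/h.
Outlet amounts (n = n₀ + ν ξ):
  Q: 789.9 − 2(84.13) = 621.7
  U: 0 + 1(84.13) = 84.13
  R: 0 + 1(84.13) = 84.13
  P: 1817 (inert)
Total out = 2607 kmol/h; y_U = 84.13 / 2607 = 0.03227.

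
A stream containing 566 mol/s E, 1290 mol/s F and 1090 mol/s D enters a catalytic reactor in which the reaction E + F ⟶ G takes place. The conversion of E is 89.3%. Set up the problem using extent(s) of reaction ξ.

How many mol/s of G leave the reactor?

505 mol/s

E reacted = 0.893 × 566 = 505.4 mol/s; ν_E = −1, so ξ = 505.4/1 = 505.4 mol/s.
Outlet amounts (n = n₀ + ν ξ):
  E: 566 − 1(505.4) = 60.56
  F: 1290 − 1(505.4) = 784.6
  G: 0 + 1(505.4) = 505.4
  D: 1090 (inert)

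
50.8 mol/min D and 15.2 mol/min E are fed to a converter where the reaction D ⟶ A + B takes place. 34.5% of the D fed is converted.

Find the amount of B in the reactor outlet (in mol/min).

D reacted = 0.345 × 50.8 = 17.53 mol/min; ν_D = −1, so ξ = 17.53/1 = 17.53 mol/min.
Outlet amounts (n = n₀ + ν ξ):
  D: 50.8 − 1(17.53) = 33.27
  A: 0 + 1(17.53) = 17.53
  B: 0 + 1(17.53) = 17.53
  E: 15.2 (inert)

17.5 mol/min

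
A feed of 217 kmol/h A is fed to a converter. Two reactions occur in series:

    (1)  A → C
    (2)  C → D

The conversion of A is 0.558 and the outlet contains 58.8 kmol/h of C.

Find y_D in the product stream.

Conversion of A: A consumed = 1ξ₁ = 0.558 × 217 → ξ₁ = 121.1 kmol/h.
C balance: n_C = 0 + 1ξ₁ − 1ξ₂ = 58.8 → ξ₂ = (1·121.1 − 58.8)/1 = 62.29 kmol/h.
Outlet amounts (n = n₀ + Σ ν·ξ):
  A: 217 − 1(121.1) = 95.91
  C: 0 + 1(121.1) − 1(62.29) = 58.8
  D: 0 + 1(62.29) = 62.29
Total out = 217 kmol/h; y_D = 62.29 / 217 = 0.287.

0.287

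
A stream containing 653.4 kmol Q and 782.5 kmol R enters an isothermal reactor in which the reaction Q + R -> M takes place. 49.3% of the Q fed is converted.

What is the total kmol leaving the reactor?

Q reacted = 0.493 × 653.4 = 322.1 kmol; ν_Q = −1, so ξ = 322.1/1 = 322.1 kmol.
Outlet amounts (n = n₀ + ν ξ):
  Q: 653.4 − 1(322.1) = 331.3
  R: 782.5 − 1(322.1) = 460.4
  M: 0 + 1(322.1) = 322.1
Total out = 331.3 + 460.4 + 322.1 = 1114 kmol.

1110 kmol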